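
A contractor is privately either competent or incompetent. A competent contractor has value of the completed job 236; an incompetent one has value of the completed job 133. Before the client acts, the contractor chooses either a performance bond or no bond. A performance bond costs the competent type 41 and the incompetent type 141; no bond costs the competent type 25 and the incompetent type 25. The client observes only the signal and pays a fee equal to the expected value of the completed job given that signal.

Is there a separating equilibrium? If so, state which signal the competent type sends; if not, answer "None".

Try competent → bond, incompetent → no bond:
  Under separation the client infers type exactly: bond → competent (pays 236), no bond → incompetent (pays 133).
  Competent: bond gives 236 − 41 = 195; no bond gives 133 − 25 = 108. No deviation. ✓
  Incompetent: no bond gives 133 − 25 = 108; bond gives 236 − 141 = 95. No deviation. ✓
Both hold — the competent type sends bond.

bond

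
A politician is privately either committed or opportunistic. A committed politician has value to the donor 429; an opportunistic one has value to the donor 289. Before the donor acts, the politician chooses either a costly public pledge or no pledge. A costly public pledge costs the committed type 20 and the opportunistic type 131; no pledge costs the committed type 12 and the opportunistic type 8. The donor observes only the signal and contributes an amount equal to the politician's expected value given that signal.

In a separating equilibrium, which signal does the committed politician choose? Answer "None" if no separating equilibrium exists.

Try committed → pledge, opportunistic → no pledge:
  If types separate, pledge earns payment 429 and no pledge earns 289.
  Committed: pledge gives 429 − 20 = 409; no pledge gives 289 − 12 = 277. No deviation. ✓
  Opportunistic: no pledge gives 289 − 8 = 281; pledge gives 429 − 131 = 298. Would deviate. ✗
Try committed → no pledge, opportunistic → pledge:
  If types separate, no pledge earns payment 429 and pledge earns 289.
  Committed: no pledge gives 429 − 12 = 417; pledge gives 289 − 20 = 269. No deviation. ✓
  Opportunistic: pledge gives 289 − 131 = 158; no pledge gives 429 − 8 = 421. Would deviate. ✗
Neither assignment is incentive-compatible.

None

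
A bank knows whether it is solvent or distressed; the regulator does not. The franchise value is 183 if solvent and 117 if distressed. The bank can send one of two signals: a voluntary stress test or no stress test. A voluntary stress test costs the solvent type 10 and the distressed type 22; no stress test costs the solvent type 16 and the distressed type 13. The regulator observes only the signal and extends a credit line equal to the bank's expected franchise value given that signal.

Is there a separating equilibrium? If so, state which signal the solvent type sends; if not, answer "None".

None

Try solvent → stress test, distressed → no stress test:
  If types separate, stress test earns payment 183 and no stress test earns 117.
  Solvent: stress test gives 183 − 10 = 173; no stress test gives 117 − 16 = 101. No deviation. ✓
  Distressed: no stress test gives 117 − 13 = 104; stress test gives 183 − 22 = 161. Would deviate. ✗
Try solvent → no stress test, distressed → stress test:
  If types separate, no stress test earns payment 183 and stress test earns 117.
  Solvent: no stress test gives 183 − 16 = 167; stress test gives 117 − 10 = 107. No deviation. ✓
  Distressed: stress test gives 117 − 22 = 95; no stress test gives 183 − 13 = 170. Would deviate. ✗
Neither assignment is incentive-compatible.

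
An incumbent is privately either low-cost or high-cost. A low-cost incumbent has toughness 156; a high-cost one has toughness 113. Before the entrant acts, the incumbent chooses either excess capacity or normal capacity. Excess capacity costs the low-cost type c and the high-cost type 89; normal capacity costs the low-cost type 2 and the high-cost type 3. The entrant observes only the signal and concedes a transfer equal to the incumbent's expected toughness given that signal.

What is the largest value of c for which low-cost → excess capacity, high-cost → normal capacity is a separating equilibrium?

Under separation: excess capacity → low-cost (pays 156); normal capacity → high-cost (pays 113).
High-cost: 113 − 3 = 110 ≥ 156 − 89 = 67. Holds regardless of c. ✓
Low-cost: 156 − c ≥ 113 − 2, so c ≤ 156 − 111 = 45.

45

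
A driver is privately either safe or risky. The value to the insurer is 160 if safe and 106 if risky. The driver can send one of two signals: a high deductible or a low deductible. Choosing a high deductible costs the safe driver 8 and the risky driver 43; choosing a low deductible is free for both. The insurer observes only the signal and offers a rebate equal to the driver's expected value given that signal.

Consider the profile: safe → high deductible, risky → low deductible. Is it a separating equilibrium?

If types separate, high deductible earns payment 160 and low deductible earns 106.
Safe: high deductible gives 160 − 8 = 152; low deductible gives 106 − 0 = 106. No deviation. ✓
Risky: low deductible gives 106 − 0 = 106; high deductible gives 160 − 43 = 117. Would deviate. ✗

No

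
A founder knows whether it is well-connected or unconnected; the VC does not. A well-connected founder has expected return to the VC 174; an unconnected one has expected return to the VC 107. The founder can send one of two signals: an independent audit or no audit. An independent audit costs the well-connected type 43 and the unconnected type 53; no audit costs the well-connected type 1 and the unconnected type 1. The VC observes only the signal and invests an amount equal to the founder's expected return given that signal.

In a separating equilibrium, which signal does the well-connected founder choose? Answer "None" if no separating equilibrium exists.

Try well-connected → audit, unconnected → no audit:
  Under separation the VC infers type exactly: audit → well-connected (pays 174), no audit → unconnected (pays 107).
  Well-connected: audit gives 174 − 43 = 131; no audit gives 107 − 1 = 106. No deviation. ✓
  Unconnected: no audit gives 107 − 1 = 106; audit gives 174 − 53 = 121. Would deviate. ✗
Try well-connected → no audit, unconnected → audit:
  Under separation the VC infers type exactly: no audit → well-connected (pays 174), audit → unconnected (pays 107).
  Well-connected: no audit gives 174 − 1 = 173; audit gives 107 − 43 = 64. No deviation. ✓
  Unconnected: audit gives 107 − 53 = 54; no audit gives 174 − 1 = 173. Would deviate. ✗
Neither assignment is incentive-compatible.

None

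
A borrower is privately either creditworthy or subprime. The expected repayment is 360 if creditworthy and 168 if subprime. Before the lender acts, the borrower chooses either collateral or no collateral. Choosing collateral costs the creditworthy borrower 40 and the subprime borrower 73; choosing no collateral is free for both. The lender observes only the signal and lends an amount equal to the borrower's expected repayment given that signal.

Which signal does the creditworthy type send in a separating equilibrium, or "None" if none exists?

None

Try creditworthy → collateral, subprime → no collateral:
  If types separate, collateral earns payment 360 and no collateral earns 168.
  Creditworthy: collateral gives 360 − 40 = 320; no collateral gives 168 − 0 = 168. No deviation. ✓
  Subprime: no collateral gives 168 − 0 = 168; collateral gives 360 − 73 = 287. Would deviate. ✗
Try creditworthy → no collateral, subprime → collateral:
  If types separate, no collateral earns payment 360 and collateral earns 168.
  Creditworthy: no collateral gives 360 − 0 = 360; collateral gives 168 − 40 = 128. No deviation. ✓
  Subprime: collateral gives 168 − 73 = 95; no collateral gives 360 − 0 = 360. Would deviate. ✗
Neither assignment is incentive-compatible.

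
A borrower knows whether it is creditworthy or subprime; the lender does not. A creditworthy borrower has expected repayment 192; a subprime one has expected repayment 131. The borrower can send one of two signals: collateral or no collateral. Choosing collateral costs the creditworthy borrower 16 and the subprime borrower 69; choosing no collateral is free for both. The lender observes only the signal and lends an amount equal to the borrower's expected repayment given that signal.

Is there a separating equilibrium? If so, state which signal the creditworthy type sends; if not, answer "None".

Try creditworthy → collateral, subprime → no collateral:
  If types separate, collateral earns payment 192 and no collateral earns 131.
  Creditworthy: collateral gives 192 − 16 = 176; no collateral gives 131 − 0 = 131. No deviation. ✓
  Subprime: no collateral gives 131 − 0 = 131; collateral gives 192 − 69 = 123. No deviation. ✓
Both hold — the creditworthy type sends collateral.

collateral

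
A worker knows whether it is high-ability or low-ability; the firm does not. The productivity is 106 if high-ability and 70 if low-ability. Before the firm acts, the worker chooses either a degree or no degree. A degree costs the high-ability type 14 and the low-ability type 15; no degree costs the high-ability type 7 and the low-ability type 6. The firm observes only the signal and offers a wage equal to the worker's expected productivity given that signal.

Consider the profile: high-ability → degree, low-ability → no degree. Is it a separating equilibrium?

No

If types separate, degree earns payment 106 and no degree earns 70.
High-ability: degree gives 106 − 14 = 92; no degree gives 70 − 7 = 63. No deviation. ✓
Low-ability: no degree gives 70 − 6 = 64; degree gives 106 − 15 = 91. Would deviate. ✗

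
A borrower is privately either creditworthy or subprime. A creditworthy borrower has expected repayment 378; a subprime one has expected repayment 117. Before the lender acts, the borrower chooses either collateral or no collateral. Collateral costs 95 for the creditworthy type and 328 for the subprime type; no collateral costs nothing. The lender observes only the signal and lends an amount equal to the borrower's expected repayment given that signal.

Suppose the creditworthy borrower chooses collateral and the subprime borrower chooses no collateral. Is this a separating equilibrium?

If types separate, collateral earns payment 378 and no collateral earns 117.
Creditworthy: collateral gives 378 − 95 = 283; no collateral gives 117 − 0 = 117. No deviation. ✓
Subprime: no collateral gives 117 − 0 = 117; collateral gives 378 − 328 = 50. No deviation. ✓
Both incentive constraints hold.

Yes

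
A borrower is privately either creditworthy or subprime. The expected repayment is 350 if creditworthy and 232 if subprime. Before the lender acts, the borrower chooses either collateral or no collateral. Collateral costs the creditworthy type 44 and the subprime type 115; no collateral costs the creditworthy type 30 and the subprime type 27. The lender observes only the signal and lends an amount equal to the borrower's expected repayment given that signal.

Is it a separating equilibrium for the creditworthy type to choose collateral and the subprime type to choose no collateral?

Under separation the lender infers type exactly: collateral → creditworthy (pays 350), no collateral → subprime (pays 232).
Creditworthy: collateral gives 350 − 44 = 306; no collateral gives 232 − 30 = 202. No deviation. ✓
Subprime: no collateral gives 232 − 27 = 205; collateral gives 350 − 115 = 235. Would deviate. ✗

No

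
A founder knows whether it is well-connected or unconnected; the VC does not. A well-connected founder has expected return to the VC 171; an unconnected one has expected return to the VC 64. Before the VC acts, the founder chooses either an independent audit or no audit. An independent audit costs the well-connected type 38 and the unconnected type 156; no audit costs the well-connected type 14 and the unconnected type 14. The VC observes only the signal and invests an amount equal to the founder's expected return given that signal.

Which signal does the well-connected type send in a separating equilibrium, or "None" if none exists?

audit

Try well-connected → audit, unconnected → no audit:
  If types separate, audit earns payment 171 and no audit earns 64.
  Well-connected: audit gives 171 − 38 = 133; no audit gives 64 − 14 = 50. No deviation. ✓
  Unconnected: no audit gives 64 − 14 = 50; audit gives 171 − 156 = 15. No deviation. ✓
Both hold — the well-connected type sends audit.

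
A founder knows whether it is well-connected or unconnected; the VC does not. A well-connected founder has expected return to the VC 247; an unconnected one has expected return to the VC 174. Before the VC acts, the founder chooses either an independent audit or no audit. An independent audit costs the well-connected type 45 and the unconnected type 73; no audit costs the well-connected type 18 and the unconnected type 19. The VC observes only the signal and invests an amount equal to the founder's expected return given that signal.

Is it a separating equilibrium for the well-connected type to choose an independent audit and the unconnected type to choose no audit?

No

Under separation the VC infers type exactly: audit → well-connected (pays 247), no audit → unconnected (pays 174).
Well-connected: audit gives 247 − 45 = 202; no audit gives 174 − 18 = 156. No deviation. ✓
Unconnected: no audit gives 174 − 19 = 155; audit gives 247 − 73 = 174. Would deviate. ✗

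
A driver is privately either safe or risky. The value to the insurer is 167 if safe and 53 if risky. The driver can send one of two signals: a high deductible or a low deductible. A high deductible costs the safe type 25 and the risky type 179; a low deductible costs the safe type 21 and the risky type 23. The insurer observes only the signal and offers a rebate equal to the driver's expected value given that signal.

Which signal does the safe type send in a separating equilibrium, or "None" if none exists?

high deductible

Try safe → high deductible, risky → low deductible:
  If types separate, high deductible earns payment 167 and low deductible earns 53.
  Safe: high deductible gives 167 − 25 = 142; low deductible gives 53 − 21 = 32. No deviation. ✓
  Risky: low deductible gives 53 − 23 = 30; high deductible gives 167 − 179 = -12. No deviation. ✓
Both hold — the safe type sends high deductible.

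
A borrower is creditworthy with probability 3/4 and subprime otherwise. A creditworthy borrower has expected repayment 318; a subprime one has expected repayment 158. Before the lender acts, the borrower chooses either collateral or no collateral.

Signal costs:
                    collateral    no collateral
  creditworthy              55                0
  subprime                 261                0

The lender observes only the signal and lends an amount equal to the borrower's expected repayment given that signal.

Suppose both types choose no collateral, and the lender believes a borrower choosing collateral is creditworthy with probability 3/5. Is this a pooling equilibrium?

At the pooled signal (no collateral) the lender holds the prior 3/4 and pays 3/4·318 + 1/4·158 = 278. Off-path (collateral) belief 3/5 gives 3/5·318 + 2/5·158 = 254.
Creditworthy: no collateral gives 278 − 0 = 278; collateral gives 254 − 55 = 199. Stays. ✓
Subprime: no collateral gives 278 − 0 = 278; collateral gives 254 − 261 = -7. Stays. ✓

Yes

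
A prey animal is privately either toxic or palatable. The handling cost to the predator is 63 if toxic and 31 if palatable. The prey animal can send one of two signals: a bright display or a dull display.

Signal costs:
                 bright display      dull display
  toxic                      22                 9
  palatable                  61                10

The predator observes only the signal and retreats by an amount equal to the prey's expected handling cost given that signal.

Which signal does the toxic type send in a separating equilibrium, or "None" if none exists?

Try toxic → bright display, palatable → dull display:
  Under separation the predator infers type exactly: bright display → toxic (pays 63), dull display → palatable (pays 31).
  Toxic: bright display gives 63 − 22 = 41; dull display gives 31 − 9 = 22. No deviation. ✓
  Palatable: dull display gives 31 − 10 = 21; bright display gives 63 − 61 = 2. No deviation. ✓
Both hold — the toxic type sends bright display.

bright display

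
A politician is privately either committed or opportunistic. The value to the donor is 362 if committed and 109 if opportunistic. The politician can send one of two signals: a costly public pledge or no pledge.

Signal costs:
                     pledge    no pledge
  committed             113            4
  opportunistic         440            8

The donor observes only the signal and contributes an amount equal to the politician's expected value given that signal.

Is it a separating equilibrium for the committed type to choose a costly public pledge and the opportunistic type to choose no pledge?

If types separate, pledge earns payment 362 and no pledge earns 109.
Committed: pledge gives 362 − 113 = 249; no pledge gives 109 − 4 = 105. No deviation. ✓
Opportunistic: no pledge gives 109 − 8 = 101; pledge gives 362 − 440 = -78. No deviation. ✓
Both incentive constraints hold.

Yes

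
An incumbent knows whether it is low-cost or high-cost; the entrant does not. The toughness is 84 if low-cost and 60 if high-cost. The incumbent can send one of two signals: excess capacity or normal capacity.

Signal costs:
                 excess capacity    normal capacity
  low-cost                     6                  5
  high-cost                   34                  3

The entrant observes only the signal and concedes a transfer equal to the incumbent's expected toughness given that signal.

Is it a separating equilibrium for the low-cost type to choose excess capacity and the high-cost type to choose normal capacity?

Yes

If types separate, excess capacity earns payment 84 and normal capacity earns 60.
Low-cost: excess capacity gives 84 − 6 = 78; normal capacity gives 60 − 5 = 55. No deviation. ✓
High-cost: normal capacity gives 60 − 3 = 57; excess capacity gives 84 − 34 = 50. No deviation. ✓
Both incentive constraints hold.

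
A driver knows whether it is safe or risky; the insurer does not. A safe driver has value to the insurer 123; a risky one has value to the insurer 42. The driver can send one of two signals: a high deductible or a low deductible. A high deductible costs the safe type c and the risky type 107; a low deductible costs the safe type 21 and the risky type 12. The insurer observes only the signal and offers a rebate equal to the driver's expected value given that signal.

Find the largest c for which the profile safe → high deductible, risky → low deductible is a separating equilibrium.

Under separation: high deductible → safe (pays 123); low deductible → risky (pays 42).
Risky: 42 − 12 = 30 ≥ 123 − 107 = 16. Holds regardless of c. ✓
Safe: 123 − c ≥ 42 − 21, so c ≤ 123 − 21 = 102.

102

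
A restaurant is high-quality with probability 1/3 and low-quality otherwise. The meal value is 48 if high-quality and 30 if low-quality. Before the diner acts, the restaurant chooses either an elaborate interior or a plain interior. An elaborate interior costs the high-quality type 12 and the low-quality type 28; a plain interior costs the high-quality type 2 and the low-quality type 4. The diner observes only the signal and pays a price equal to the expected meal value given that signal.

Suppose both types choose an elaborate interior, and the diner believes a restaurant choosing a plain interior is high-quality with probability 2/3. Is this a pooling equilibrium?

At the pooled signal (elaborate interior) the diner holds the prior 1/3 and pays 1/3·48 + 2/3·30 = 36. Off-path (plain interior) belief 2/3 gives 2/3·48 + 1/3·30 = 42.
High-quality: elaborate interior gives 36 − 12 = 24; plain interior gives 42 − 2 = 40. Deviates. ✗
Low-quality: elaborate interior gives 36 − 28 = 8; plain interior gives 42 − 4 = 38. Deviates. ✗

No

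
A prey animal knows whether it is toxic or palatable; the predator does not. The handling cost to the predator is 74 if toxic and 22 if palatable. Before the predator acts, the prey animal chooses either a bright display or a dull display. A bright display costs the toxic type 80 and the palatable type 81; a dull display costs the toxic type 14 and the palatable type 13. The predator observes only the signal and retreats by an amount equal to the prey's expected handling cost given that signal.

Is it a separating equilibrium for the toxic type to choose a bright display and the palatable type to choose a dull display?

No

If types separate, bright display earns payment 74 and dull display earns 22.
Toxic: bright display gives 74 − 80 = -6; dull display gives 22 − 14 = 8. Would deviate. ✗
Palatable: dull display gives 22 − 13 = 9; bright display gives 74 − 81 = -7. No deviation. ✓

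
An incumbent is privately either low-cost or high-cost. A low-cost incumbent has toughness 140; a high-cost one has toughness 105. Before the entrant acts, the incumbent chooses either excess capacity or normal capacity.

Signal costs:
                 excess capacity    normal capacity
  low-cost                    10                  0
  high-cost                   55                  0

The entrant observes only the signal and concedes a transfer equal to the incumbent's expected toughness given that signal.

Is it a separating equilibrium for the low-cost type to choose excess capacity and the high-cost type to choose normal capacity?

If types separate, excess capacity earns payment 140 and normal capacity earns 105.
Low-cost: excess capacity gives 140 − 10 = 130; normal capacity gives 105 − 0 = 105. No deviation. ✓
High-cost: normal capacity gives 105 − 0 = 105; excess capacity gives 140 − 55 = 85. No deviation. ✓
Neither type gains from mimicking the other.

Yes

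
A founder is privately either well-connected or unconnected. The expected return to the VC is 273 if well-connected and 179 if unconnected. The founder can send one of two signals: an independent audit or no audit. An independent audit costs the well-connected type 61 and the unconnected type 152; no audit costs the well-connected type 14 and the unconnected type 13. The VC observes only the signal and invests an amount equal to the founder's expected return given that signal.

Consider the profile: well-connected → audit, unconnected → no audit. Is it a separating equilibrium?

Under separation the VC infers type exactly: audit → well-connected (pays 273), no audit → unconnected (pays 179).
Well-connected: audit gives 273 − 61 = 212; no audit gives 179 − 14 = 165. No deviation. ✓
Unconnected: no audit gives 179 − 13 = 166; audit gives 273 − 152 = 121. No deviation. ✓
Neither type gains from mimicking the other.

Yes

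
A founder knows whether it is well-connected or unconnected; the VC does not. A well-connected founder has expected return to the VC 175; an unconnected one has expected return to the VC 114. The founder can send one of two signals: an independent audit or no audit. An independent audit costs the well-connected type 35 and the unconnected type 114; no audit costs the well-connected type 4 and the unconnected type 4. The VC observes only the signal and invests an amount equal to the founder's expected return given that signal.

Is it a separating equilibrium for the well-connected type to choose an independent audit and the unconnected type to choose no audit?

Yes

If types separate, audit earns payment 175 and no audit earns 114.
Well-connected: audit gives 175 − 35 = 140; no audit gives 114 − 4 = 110. No deviation. ✓
Unconnected: no audit gives 114 − 4 = 110; audit gives 175 − 114 = 61. No deviation. ✓
Both incentive constraints hold.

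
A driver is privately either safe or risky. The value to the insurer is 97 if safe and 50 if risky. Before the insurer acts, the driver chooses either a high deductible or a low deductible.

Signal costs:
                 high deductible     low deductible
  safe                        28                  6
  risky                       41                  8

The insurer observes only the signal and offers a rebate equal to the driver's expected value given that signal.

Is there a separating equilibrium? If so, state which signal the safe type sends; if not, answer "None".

Try safe → high deductible, risky → low deductible:
  If types separate, high deductible earns payment 97 and low deductible earns 50.
  Safe: high deductible gives 97 − 28 = 69; low deductible gives 50 − 6 = 44. No deviation. ✓
  Risky: low deductible gives 50 − 8 = 42; high deductible gives 97 − 41 = 56. Would deviate. ✗
Try safe → low deductible, risky → high deductible:
  If types separate, low deductible earns payment 97 and high deductible earns 50.
  Safe: low deductible gives 97 − 6 = 91; high deductible gives 50 − 28 = 22. No deviation. ✓
  Risky: high deductible gives 50 − 41 = 9; low deductible gives 97 − 8 = 89. Would deviate. ✗
Neither assignment is incentive-compatible.

None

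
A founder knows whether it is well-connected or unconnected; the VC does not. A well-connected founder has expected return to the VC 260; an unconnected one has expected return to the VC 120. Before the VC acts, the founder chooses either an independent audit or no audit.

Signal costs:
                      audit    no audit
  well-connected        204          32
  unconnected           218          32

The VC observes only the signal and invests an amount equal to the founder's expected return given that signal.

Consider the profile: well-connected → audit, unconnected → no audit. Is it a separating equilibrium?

If types separate, audit earns payment 260 and no audit earns 120.
Well-connected: audit gives 260 − 204 = 56; no audit gives 120 − 32 = 88. Would deviate. ✗
Unconnected: no audit gives 120 − 32 = 88; audit gives 260 − 218 = 42. No deviation. ✓

No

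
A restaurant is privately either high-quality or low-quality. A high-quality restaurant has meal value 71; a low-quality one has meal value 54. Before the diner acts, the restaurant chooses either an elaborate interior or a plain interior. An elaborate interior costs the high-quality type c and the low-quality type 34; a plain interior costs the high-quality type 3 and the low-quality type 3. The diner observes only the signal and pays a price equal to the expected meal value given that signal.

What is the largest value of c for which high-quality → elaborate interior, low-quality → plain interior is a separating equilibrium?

20

Under separation: elaborate interior → high-quality (pays 71); plain interior → low-quality (pays 54).
Low-quality: 54 − 3 = 51 ≥ 71 − 34 = 37. Holds regardless of c. ✓
High-quality: 71 − c ≥ 54 − 3, so c ≤ 71 − 51 = 20.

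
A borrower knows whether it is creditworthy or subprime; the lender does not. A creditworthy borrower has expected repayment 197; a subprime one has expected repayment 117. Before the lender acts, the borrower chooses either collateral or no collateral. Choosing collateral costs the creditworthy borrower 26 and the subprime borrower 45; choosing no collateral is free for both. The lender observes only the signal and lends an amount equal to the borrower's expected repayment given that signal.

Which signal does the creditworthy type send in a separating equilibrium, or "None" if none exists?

Try creditworthy → collateral, subprime → no collateral:
  If types separate, collateral earns payment 197 and no collateral earns 117.
  Creditworthy: collateral gives 197 − 26 = 171; no collateral gives 117 − 0 = 117. No deviation. ✓
  Subprime: no collateral gives 117 − 0 = 117; collateral gives 197 − 45 = 152. Would deviate. ✗
Try creditworthy → no collateral, subprime → collateral:
  If types separate, no collateral earns payment 197 and collateral earns 117.
  Creditworthy: no collateral gives 197 − 0 = 197; collateral gives 117 − 26 = 91. No deviation. ✓
  Subprime: collateral gives 117 − 45 = 72; no collateral gives 197 − 0 = 197. Would deviate. ✗
Neither assignment is incentive-compatible.

None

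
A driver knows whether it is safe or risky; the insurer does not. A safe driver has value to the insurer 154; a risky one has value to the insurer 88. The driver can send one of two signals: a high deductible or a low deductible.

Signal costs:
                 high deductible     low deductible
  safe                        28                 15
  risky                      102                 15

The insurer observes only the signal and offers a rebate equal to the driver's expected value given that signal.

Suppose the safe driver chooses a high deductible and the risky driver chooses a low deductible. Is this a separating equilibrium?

If types separate, high deductible earns payment 154 and low deductible earns 88.
Safe: high deductible gives 154 − 28 = 126; low deductible gives 88 − 15 = 73. No deviation. ✓
Risky: low deductible gives 88 − 15 = 73; high deductible gives 154 − 102 = 52. No deviation. ✓
Both incentive constraints hold.

Yes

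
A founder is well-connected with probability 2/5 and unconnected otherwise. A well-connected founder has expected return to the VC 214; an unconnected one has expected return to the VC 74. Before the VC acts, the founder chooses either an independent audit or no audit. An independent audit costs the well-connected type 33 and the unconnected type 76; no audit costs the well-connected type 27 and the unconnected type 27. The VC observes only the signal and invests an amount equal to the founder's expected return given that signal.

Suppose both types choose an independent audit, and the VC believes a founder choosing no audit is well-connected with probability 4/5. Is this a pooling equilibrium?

At the pooled signal (audit) the VC holds the prior 2/5 and pays 2/5·214 + 3/5·74 = 130. Off-path (no audit) belief 4/5 gives 4/5·214 + 1/5·74 = 186.
Well-connected: audit gives 130 − 33 = 97; no audit gives 186 − 27 = 159. Deviates. ✗
Unconnected: audit gives 130 − 76 = 54; no audit gives 186 − 27 = 159. Deviates. ✗

No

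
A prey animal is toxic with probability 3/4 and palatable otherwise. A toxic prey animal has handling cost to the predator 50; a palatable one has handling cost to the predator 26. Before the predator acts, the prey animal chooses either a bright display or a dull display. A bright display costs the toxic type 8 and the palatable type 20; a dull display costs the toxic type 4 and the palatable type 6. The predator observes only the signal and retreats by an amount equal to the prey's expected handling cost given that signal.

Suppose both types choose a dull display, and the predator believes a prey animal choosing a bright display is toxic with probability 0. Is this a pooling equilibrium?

Yes

On the equilibrium path (dull display) the predator holds the prior 3/4 and pays 3/4·50 + 1/4·26 = 44. Off-path (bright display) belief 0 gives 0·50 + 1·26 = 26.
Toxic: dull display gives 44 − 4 = 40; bright display gives 26 − 8 = 18. Stays. ✓
Palatable: dull display gives 44 − 6 = 38; bright display gives 26 − 20 = 6. Stays. ✓
Beliefs are Bayes-consistent on-path and both types best-respond.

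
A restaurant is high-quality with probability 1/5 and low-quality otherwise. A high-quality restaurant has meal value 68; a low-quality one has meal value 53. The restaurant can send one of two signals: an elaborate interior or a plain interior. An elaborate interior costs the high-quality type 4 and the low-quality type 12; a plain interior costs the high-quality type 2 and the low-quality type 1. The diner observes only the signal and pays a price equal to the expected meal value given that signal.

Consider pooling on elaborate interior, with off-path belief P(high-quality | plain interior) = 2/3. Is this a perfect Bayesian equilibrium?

No

At the pooled signal (elaborate interior) the diner holds the prior 1/5 and pays 1/5·68 + 4/5·53 = 56. Off-path (plain interior) belief 2/3 gives 2/3·68 + 1/3·53 = 63.
High-quality: elaborate interior gives 56 − 4 = 52; plain interior gives 63 − 2 = 61. Deviates. ✗
Low-quality: elaborate interior gives 56 − 12 = 44; plain interior gives 63 − 1 = 62. Deviates. ✗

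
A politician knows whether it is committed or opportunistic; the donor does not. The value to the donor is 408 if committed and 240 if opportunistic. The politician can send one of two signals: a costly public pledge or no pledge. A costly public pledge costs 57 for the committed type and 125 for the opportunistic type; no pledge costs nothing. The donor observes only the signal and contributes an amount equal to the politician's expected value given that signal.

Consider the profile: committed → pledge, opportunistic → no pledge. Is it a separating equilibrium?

Under separation the donor infers type exactly: pledge → committed (pays 408), no pledge → opportunistic (pays 240).
Committed: pledge gives 408 − 57 = 351; no pledge gives 240 − 0 = 240. No deviation. ✓
Opportunistic: no pledge gives 240 − 0 = 240; pledge gives 408 − 125 = 283. Would deviate. ✗

No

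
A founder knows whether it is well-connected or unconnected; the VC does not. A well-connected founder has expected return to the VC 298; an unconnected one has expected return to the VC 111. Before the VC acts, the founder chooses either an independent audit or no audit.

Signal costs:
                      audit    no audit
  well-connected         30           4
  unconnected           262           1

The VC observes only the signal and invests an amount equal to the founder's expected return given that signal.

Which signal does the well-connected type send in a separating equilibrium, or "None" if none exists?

audit

Try well-connected → audit, unconnected → no audit:
  If types separate, audit earns payment 298 and no audit earns 111.
  Well-connected: audit gives 298 − 30 = 268; no audit gives 111 − 4 = 107. No deviation. ✓
  Unconnected: no audit gives 111 − 1 = 110; audit gives 298 − 262 = 36. No deviation. ✓
Both hold — the well-connected type sends audit.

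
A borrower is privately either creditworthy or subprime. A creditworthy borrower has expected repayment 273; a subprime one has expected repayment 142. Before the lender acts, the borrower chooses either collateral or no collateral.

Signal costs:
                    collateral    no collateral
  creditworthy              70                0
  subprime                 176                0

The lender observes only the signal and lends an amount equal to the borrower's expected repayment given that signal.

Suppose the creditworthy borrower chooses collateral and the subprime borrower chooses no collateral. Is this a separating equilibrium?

If types separate, collateral earns payment 273 and no collateral earns 142.
Creditworthy: collateral gives 273 − 70 = 203; no collateral gives 142 − 0 = 142. No deviation. ✓
Subprime: no collateral gives 142 − 0 = 142; collateral gives 273 − 176 = 97. No deviation. ✓
Neither type gains from mimicking the other.

Yes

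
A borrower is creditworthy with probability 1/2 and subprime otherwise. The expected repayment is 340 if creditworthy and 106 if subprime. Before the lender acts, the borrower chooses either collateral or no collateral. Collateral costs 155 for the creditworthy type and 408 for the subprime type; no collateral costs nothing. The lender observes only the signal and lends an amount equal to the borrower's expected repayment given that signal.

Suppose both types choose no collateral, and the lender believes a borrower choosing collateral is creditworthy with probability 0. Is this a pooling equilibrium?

At the pooled signal (no collateral) the lender holds the prior 1/2 and pays 1/2·340 + 1/2·106 = 223. Off-path (collateral) belief 0 gives 0·340 + 1·106 = 106.
Creditworthy: no collateral gives 223 − 0 = 223; collateral gives 106 − 155 = -49. Stays. ✓
Subprime: no collateral gives 223 − 0 = 223; collateral gives 106 − 408 = -302. Stays. ✓

Yes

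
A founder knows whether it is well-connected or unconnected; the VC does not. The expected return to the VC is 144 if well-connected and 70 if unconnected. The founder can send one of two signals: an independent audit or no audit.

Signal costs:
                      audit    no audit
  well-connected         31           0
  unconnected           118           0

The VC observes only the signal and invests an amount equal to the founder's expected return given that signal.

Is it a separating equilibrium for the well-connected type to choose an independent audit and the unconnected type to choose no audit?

If types separate, audit earns payment 144 and no audit earns 70.
Well-connected: audit gives 144 − 31 = 113; no audit gives 70 − 0 = 70. No deviation. ✓
Unconnected: no audit gives 70 − 0 = 70; audit gives 144 − 118 = 26. No deviation. ✓
Both incentive constraints hold.

Yes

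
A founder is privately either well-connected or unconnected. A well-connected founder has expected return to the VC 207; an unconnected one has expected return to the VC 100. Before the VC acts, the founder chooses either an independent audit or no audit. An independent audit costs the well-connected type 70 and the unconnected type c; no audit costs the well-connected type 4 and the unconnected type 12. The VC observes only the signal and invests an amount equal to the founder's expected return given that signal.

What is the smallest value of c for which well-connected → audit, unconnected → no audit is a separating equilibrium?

119

Under separation: audit → well-connected (pays 207); no audit → unconnected (pays 100).
Well-connected: 207 − 70 = 137 ≥ 100 − 4 = 96. Holds regardless of c. ✓
Unconnected: 100 − 12 ≥ 207 − c, so c ≥ 207 − 88 = 119.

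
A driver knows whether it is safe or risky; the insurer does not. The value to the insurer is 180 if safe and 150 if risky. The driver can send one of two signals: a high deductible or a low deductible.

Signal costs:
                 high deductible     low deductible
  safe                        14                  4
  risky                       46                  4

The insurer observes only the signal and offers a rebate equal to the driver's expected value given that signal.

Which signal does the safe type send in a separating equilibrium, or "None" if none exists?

Try safe → high deductible, risky → low deductible:
  If types separate, high deductible earns payment 180 and low deductible earns 150.
  Safe: high deductible gives 180 − 14 = 166; low deductible gives 150 − 4 = 146. No deviation. ✓
  Risky: low deductible gives 150 − 4 = 146; high deductible gives 180 − 46 = 134. No deviation. ✓
Both hold — the safe type sends high deductible.

high deductible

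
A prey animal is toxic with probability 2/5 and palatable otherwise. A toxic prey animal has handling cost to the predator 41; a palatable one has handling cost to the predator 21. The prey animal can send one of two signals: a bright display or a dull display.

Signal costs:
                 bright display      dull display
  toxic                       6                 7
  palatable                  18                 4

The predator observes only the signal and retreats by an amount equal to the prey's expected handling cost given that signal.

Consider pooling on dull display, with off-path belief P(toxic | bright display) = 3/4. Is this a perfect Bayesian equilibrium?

At the pooled signal (dull display) the predator holds the prior 2/5 and pays 2/5·41 + 3/5·21 = 29. Off-path (bright display) belief 3/4 gives 3/4·41 + 1/4·21 = 36.
Toxic: dull display gives 29 − 7 = 22; bright display gives 36 − 6 = 30. Deviates. ✗
Palatable: dull display gives 29 − 4 = 25; bright display gives 36 − 18 = 18. Stays. ✓

No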